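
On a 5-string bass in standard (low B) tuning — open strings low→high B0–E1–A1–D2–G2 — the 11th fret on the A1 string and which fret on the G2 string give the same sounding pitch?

1

A1 at fret 11 is A1 + 11 semitones = G♯2.
The open G2 string is 10 semitones above the open A1, so the same pitch on the G2 string lies at fret 11 − 10 = 1.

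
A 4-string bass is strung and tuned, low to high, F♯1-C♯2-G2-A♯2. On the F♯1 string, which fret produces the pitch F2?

11

F2 is 11 semitones above the open F♯1 (F#–G–G#–A–…–D#–E–F), so it sits at fret 11.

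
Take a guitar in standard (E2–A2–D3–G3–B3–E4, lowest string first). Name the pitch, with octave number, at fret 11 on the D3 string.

C#4

The open D3 string plus 11 semitones: D–D#–E–F–…–B–C–C#.
The walk passes from B into C once, so the octave number goes from 3 to 4.
(Equivalently spelled Db4.)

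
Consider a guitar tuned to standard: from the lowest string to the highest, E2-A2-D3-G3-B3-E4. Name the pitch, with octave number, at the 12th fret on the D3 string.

D4

The open D3 string plus 12 semitones: D–D#–E–F–…–C–C#–D.
The walk passes from B into C once, so the octave number goes from 3 to 4.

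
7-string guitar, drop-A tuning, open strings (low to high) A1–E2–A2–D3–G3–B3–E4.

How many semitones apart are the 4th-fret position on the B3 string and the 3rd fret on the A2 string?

15 semitones

B3 at fret 4 → D#4 (MIDI 63); A2 at fret 3 → C3 (MIDI 48).
63 − 48 = 15, so the two pitches are 15 semitones apart, with D#4 the higher.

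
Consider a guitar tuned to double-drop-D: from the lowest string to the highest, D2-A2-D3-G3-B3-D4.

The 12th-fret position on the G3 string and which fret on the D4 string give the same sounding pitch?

5

Fret 12 on G3 is MIDI 55 + 12 = 67 (G4). On the D4 string (open MIDI 62), that pitch is 67 − 62 = fret 5.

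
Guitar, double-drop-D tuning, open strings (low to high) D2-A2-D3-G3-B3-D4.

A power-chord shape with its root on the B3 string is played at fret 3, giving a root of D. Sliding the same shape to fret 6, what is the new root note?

F

Moving from fret 3 to fret 6 shifts the root by 3 semitones.
D up 3 semitones is F.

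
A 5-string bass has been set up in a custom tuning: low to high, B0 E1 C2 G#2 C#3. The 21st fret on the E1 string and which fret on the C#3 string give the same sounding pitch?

0

Fret 21 on E1 is MIDI 28 + 21 = 49 (C#3). On the C#3 string (open MIDI 49), that pitch is 49 − 49 = fret 0.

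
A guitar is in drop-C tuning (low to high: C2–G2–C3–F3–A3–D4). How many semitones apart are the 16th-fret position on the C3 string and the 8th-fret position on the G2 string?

13 semitones

C3 at fret 16 → E4 (MIDI 64); G2 at fret 8 → D#3 (MIDI 51).
64 − 51 = 13, so the two pitches are 13 semitones apart, with E4 the higher.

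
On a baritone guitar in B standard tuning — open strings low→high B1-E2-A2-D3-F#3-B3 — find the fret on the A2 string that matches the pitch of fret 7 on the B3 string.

Fret 7 on B3 is MIDI 59 + 7 = 66 (F#4). On the A2 string (open MIDI 45), that pitch is 66 − 45 = fret 21.

21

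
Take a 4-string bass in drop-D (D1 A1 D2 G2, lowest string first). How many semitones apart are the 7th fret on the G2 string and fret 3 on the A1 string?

14 semitones

G2 at fret 7 → D3 (MIDI 50); A1 at fret 3 → C2 (MIDI 36).
50 − 36 = 14, so the two pitches are 14 semitones apart, with D3 the higher.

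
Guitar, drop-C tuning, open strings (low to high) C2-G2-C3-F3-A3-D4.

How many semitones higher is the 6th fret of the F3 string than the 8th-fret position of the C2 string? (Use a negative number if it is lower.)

F3 at fret 6 → B3 (MIDI 59); C2 at fret 8 → G#2 (MIDI 44).
59 − 44 = 15, so the two pitches are 15 semitones apart.

15 semitones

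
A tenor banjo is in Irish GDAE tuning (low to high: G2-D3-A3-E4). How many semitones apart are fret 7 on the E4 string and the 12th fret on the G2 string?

E4 at fret 7 → B4 (MIDI 71); G2 at fret 12 → G3 (MIDI 55).
71 − 55 = 16, so the two pitches are 16 semitones apart, with B4 the higher.

16 semitones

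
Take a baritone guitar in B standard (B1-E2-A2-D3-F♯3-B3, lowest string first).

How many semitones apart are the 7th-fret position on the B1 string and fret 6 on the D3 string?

B1 at fret 7 → F♯2 (MIDI 42); D3 at fret 6 → G♯3 (MIDI 56).
42 − 56 = -14, so the two pitches are 14 semitones apart, with G♯3 the higher.

14 semitones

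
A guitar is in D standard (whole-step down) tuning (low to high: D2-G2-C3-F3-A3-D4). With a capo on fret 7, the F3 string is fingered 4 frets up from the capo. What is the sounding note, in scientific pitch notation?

E4

The capo raises the open F3 by 7 semitones to C4; fretting 4 more gives F3 + 7 + 4 = F3 + 11 semitones = E4.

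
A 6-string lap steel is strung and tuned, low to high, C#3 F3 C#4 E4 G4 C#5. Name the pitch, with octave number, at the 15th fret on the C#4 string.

The open C#4 string plus 15 semitones: C#–D–D#–E–…–D–D#–E.
The walk passes from B into C once, so the octave number goes from 4 to 5.

E5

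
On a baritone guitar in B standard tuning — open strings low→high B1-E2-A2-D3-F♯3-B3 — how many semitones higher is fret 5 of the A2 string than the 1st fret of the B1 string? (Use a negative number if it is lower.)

14 semitones

A2 at fret 5 → D3 (MIDI 50); B1 at fret 1 → C2 (MIDI 36).
50 − 36 = 14, so the two pitches are 14 semitones apart.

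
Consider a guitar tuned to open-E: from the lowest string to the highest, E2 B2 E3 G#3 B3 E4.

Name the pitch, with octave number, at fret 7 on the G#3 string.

D#4

The open G#3 string plus 7 semitones: G#–A–A#–B–C–C#–D–D#.
The walk passes from B into C once, so the octave number goes from 3 to 4.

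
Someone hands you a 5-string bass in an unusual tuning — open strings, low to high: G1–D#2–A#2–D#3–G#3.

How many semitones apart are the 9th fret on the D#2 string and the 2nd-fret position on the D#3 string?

D#2 at fret 9 → C3 (MIDI 48); D#3 at fret 2 → F3 (MIDI 53).
48 − 53 = -5, so the two pitches are 5 semitones apart, with F3 the higher.

5 semitones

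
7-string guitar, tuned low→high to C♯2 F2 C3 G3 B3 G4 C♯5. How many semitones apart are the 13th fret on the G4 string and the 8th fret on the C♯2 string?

G4 at fret 13 → G♯5 (MIDI 80); C♯2 at fret 8 → A2 (MIDI 45).
80 − 45 = 35, so the two pitches are 35 semitones apart, with G♯5 the higher.

35 semitones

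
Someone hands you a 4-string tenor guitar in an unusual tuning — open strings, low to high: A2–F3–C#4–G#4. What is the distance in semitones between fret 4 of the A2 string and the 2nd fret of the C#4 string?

14 semitones

A2 at fret 4 → C#3 (MIDI 49); C#4 at fret 2 → D#4 (MIDI 63).
49 − 63 = -14, so the two pitches are 14 semitones apart, with D#4 the higher.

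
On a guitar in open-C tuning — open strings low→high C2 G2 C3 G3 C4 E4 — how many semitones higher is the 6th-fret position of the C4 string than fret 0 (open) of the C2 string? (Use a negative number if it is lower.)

30 semitones

C4 at fret 6 → F#4 (MIDI 66); C2 at fret 0 → C2 (MIDI 36).
66 − 36 = 30, so the two pitches are 30 semitones apart.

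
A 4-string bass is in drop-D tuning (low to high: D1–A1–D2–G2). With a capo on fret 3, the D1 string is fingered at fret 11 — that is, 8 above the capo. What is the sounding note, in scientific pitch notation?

C#2

The capo raises the open D1 by 3 semitones to F1; fretting 8 more gives D1 + 3 + 8 = D1 + 11 semitones = C#2.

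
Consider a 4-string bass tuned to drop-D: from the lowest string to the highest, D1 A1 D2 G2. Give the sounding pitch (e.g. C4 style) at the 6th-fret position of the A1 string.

D#2

A1 is MIDI 33. Adding 6 gives 39, which is D#2.
(Equivalently spelled Eb2.)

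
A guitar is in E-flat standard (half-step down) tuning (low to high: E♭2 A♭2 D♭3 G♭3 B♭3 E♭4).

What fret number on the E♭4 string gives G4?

G4 is 4 semitones above the open E♭4 (Eb–E–F–Gb–G), so it sits at fret 4.

4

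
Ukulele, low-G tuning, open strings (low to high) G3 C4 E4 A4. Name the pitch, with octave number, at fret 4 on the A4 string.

Each fret is one semitone, so A4 + 4 = C♯5.
(Equivalently spelled D♭5.)

C♯5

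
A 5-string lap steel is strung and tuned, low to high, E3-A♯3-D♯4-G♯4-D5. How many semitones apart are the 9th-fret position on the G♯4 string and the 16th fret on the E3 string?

G♯4 at fret 9 → F5 (MIDI 77); E3 at fret 16 → G♯4 (MIDI 68).
77 − 68 = 9, so the two pitches are 9 semitones apart, with F5 the higher.

9 semitones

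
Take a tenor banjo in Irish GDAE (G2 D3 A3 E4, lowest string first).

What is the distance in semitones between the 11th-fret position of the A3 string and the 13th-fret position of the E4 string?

A3 at fret 11 → G♯4 (MIDI 68); E4 at fret 13 → F5 (MIDI 77).
68 − 77 = -9, so the two pitches are 9 semitones apart, with F5 the higher.

9 semitones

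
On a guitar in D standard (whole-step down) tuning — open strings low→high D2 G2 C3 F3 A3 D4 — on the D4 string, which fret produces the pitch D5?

12

D5 is 12 semitones above the open D4 (D–D#–E–F–…–C–C#–D), so it sits at fret 12.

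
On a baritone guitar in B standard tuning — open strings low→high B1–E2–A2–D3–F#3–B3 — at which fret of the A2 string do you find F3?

8

F3 is 8 semitones above the open A2 (A–A#–B–C–C#–D–D#–E–F), so it sits at fret 8.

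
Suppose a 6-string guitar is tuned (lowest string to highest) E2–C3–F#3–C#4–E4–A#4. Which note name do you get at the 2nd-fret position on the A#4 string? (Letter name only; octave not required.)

A#4 is MIDI 70. Adding 2 gives 72; 72 mod 12 = 0, i.e. C.

C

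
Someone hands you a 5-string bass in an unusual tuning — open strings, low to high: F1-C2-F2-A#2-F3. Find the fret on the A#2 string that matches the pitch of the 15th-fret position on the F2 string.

10

F2 at fret 15 is F2 + 15 semitones = G#3.
The open A#2 string is 5 semitones above the open F2, so the same pitch on the A#2 string lies at fret 15 − 5 = 10.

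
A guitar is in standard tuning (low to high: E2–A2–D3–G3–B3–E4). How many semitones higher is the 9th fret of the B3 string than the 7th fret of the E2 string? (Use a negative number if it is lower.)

B3 at fret 9 → G#4 (MIDI 68); E2 at fret 7 → B2 (MIDI 47).
68 − 47 = 21, so the two pitches are 21 semitones apart.

21 semitones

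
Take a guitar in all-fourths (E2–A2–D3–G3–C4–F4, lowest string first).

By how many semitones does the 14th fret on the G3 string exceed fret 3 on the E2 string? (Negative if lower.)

G3 at fret 14 → A4 (MIDI 69); E2 at fret 3 → G2 (MIDI 43).
69 − 43 = 26, so the two pitches are 26 semitones apart.

26 semitones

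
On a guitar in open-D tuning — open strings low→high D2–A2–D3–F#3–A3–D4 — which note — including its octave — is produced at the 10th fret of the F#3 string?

The open F#3 string plus 10 semitones: F#–G–G#–A–…–D–D#–E.
The walk passes from B into C once, so the octave number goes from 3 to 4.

E4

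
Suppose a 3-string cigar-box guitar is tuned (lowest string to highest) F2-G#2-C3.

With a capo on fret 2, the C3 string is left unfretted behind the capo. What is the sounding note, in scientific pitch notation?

The capo raises the open C3 by 2 semitones to D3; fretting 0 more gives C3 + 2 + 0 = C3 + 2 semitones = D3.

D3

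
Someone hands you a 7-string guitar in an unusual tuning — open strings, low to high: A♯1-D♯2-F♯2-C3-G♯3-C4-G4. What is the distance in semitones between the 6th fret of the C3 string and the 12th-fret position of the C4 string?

C3 at fret 6 → F♯3 (MIDI 54); C4 at fret 12 → C5 (MIDI 72).
54 − 72 = -18, so the two pitches are 18 semitones apart, with C5 the higher.

18 semitones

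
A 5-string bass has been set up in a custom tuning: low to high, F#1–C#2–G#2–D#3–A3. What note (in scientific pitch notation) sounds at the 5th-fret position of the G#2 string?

G#2 is MIDI 44. Adding 5 gives 49, which is C#3.
(Equivalently spelled Db3.)

C#3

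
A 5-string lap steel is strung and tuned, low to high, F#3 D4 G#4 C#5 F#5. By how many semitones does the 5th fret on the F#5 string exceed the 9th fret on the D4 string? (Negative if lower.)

F#5 at fret 5 → B5 (MIDI 83); D4 at fret 9 → B4 (MIDI 71).
83 − 71 = 12, so the two pitches are 12 semitones apart.

12 semitones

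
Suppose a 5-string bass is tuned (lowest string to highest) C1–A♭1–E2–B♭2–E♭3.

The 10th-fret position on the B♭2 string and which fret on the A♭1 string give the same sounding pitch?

24

B♭2 at fret 10 is B♭2 + 10 semitones = A♭3.
The open A♭1 string is 14 semitones below the open B♭2, so the same pitch on the A♭1 string lies at fret 10 + 14 = 24.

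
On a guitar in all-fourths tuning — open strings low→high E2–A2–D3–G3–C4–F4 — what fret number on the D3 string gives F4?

15

F4 is 15 semitones above the open D3 (D–D#–E–F–…–D#–E–F), so it sits at fret 15.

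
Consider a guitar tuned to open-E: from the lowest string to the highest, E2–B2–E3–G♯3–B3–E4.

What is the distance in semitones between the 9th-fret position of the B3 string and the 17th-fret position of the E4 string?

13 semitones

B3 at fret 9 → G♯4 (MIDI 68); E4 at fret 17 → A5 (MIDI 81).
68 − 81 = -13, so the two pitches are 13 semitones apart, with A5 the higher.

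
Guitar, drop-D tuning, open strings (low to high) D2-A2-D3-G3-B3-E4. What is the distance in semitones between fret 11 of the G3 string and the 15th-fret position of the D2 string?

G3 at fret 11 → F♯4 (MIDI 66); D2 at fret 15 → F3 (MIDI 53).
66 − 53 = 13, so the two pitches are 13 semitones apart, with F♯4 the higher.

13 semitones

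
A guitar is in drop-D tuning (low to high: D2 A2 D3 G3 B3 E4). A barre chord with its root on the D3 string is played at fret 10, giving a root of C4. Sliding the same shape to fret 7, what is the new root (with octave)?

A3

Moving from fret 10 to fret 7 shifts the root by -3 semitones.
C4 down 3 semitones is A3.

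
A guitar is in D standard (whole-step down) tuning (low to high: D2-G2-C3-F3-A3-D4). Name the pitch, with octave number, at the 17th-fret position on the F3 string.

A♯4

Each fret is one semitone, so F3 + 17 = A♯4.
(Equivalently spelled B♭4.)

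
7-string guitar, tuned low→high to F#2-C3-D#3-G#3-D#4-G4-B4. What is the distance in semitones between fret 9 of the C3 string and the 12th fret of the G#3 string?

C3 at fret 9 → A3 (MIDI 57); G#3 at fret 12 → G#4 (MIDI 68).
57 − 68 = -11, so the two pitches are 11 semitones apart, with G#4 the higher.

11 semitones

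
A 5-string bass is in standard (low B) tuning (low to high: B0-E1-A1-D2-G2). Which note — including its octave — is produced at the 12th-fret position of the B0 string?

B1

The open B0 string plus 12 semitones: B–C–C#–D–…–A–A#–B.
The walk passes from B into C once, so the octave number goes from 0 to 1.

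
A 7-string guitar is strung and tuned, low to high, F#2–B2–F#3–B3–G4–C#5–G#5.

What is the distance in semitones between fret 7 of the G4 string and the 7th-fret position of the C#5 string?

6 semitones

G4 at fret 7 → D5 (MIDI 74); C#5 at fret 7 → G#5 (MIDI 80).
74 − 80 = -6, so the two pitches are 6 semitones apart, with G#5 the higher.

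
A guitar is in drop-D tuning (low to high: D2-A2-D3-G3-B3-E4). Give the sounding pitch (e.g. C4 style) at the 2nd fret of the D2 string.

E2

The open D2 string plus 2 semitones: D–D#–E.
No B→C boundary is crossed, so the octave stays at 2.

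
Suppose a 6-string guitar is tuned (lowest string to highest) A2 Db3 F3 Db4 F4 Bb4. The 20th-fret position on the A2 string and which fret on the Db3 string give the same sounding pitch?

A2 at fret 20 is A2 + 20 semitones = F4.
The open Db3 string is 4 semitones above the open A2, so the same pitch on the Db3 string lies at fret 20 − 4 = 16.

16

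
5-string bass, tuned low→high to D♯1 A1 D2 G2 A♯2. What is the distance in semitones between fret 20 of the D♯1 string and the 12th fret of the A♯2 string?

D♯1 at fret 20 → B2 (MIDI 47); A♯2 at fret 12 → A♯3 (MIDI 58).
47 − 58 = -11, so the two pitches are 11 semitones apart, with A♯3 the higher.

11 semitones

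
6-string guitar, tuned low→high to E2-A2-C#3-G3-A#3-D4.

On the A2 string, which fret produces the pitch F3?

8

F3 is 8 semitones above the open A2 (A–A#–B–C–C#–D–D#–E–F), so it sits at fret 8.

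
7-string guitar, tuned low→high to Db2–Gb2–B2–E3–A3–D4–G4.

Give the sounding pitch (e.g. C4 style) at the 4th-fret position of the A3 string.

Db4

The open A3 string plus 4 semitones: A–Bb–B–C–Db.
The walk passes from B into C once, so the octave number goes from 3 to 4.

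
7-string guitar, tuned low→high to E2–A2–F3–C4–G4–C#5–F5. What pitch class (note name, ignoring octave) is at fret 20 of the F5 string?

C#

Each fret is one semitone, so F5 + 20 = C#.
(Equivalently spelled Db.)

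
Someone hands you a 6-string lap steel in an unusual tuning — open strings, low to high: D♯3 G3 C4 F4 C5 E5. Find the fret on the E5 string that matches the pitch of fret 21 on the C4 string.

Fret 21 on C4 is MIDI 60 + 21 = 81 (A5). On the E5 string (open MIDI 76), that pitch is 81 − 76 = fret 5.

5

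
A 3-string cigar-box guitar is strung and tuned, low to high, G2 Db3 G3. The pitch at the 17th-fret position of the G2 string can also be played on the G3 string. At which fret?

5

G2 at fret 17 is G2 + 17 semitones = C4.
The open G3 string is 12 semitones above the open G2, so the same pitch on the G3 string lies at fret 17 − 12 = 5.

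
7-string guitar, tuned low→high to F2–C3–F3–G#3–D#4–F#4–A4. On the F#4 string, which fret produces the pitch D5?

8

D5 is 8 semitones above the open F#4 (F#–G–G#–A–A#–B–C–C#–D), so it sits at fret 8.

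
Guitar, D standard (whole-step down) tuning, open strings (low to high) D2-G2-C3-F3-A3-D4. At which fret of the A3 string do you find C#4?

4

C#4 is 4 semitones above the open A3 (A–A#–B–C–C#), so it sits at fret 4.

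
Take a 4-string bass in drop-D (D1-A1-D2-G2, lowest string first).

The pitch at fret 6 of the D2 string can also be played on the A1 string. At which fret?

Fret 6 on D2 is MIDI 38 + 6 = 44 (G♯2). On the A1 string (open MIDI 33), that pitch is 44 − 33 = fret 11.

11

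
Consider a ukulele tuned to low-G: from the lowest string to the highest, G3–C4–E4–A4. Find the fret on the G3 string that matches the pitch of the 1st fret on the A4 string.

A4 at fret 1 is A4 + 1 semitone = A#4.
The open G3 string is 14 semitones below the open A4, so the same pitch on the G3 string lies at fret 1 + 14 = 15.

15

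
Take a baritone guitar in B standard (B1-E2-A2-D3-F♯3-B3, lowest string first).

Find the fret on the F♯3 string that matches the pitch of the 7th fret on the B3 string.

12

B3 at fret 7 is B3 + 7 semitones = F♯4.
The open F♯3 string is 5 semitones below the open B3, so the same pitch on the F♯3 string lies at fret 7 + 5 = 12.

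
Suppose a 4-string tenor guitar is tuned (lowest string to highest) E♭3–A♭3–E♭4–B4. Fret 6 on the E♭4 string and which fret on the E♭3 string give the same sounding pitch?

18

E♭4 at fret 6 is E♭4 + 6 semitones = A4.
The open E♭3 string is 12 semitones below the open E♭4, so the same pitch on the E♭3 string lies at fret 6 + 12 = 18.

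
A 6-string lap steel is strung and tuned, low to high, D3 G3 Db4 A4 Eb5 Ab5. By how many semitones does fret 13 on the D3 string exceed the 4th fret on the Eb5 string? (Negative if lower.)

D3 at fret 13 → Eb4 (MIDI 63); Eb5 at fret 4 → G5 (MIDI 79).
63 − 79 = -16, so the two pitches are 16 semitones apart.

-16 semitones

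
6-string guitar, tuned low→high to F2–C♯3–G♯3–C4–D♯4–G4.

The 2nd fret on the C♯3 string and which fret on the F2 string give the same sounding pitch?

Fret 2 on C♯3 is MIDI 49 + 2 = 51 (D♯3). On the F2 string (open MIDI 41), that pitch is 51 − 41 = fret 10.

10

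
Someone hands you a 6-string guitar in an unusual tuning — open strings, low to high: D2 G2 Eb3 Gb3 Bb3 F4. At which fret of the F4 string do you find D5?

D5 is 9 semitones above the open F4 (F–Gb–G–Ab–A–Bb–B–C–Db–D), so it sits at fret 9.

9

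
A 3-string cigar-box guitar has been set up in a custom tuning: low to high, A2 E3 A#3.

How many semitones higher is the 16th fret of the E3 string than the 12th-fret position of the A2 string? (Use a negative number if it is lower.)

E3 at fret 16 → G#4 (MIDI 68); A2 at fret 12 → A3 (MIDI 57).
68 − 57 = 11, so the two pitches are 11 semitones apart.

11 semitones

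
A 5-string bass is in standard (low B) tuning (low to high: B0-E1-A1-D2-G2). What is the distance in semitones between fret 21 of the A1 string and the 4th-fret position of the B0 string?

27 semitones

A1 at fret 21 → F#3 (MIDI 54); B0 at fret 4 → D#1 (MIDI 27).
54 − 27 = 27, so the two pitches are 27 semitones apart, with F#3 the higher.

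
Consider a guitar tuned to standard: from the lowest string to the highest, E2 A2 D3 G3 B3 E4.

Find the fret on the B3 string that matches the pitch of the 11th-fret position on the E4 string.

E4 at fret 11 is E4 + 11 semitones = D#5.
The open B3 string is 5 semitones below the open E4, so the same pitch on the B3 string lies at fret 11 + 5 = 16.

16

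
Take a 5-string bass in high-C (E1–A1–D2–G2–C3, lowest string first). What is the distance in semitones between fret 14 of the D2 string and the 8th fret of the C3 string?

4 semitones

D2 at fret 14 → E3 (MIDI 52); C3 at fret 8 → G♯3 (MIDI 56).
52 − 56 = -4, so the two pitches are 4 semitones apart, with G♯3 the higher.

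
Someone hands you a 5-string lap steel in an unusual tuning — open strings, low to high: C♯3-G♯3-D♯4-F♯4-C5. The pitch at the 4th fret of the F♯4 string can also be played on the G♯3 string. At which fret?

14

F♯4 at fret 4 is F♯4 + 4 semitones = A♯4.
The open G♯3 string is 10 semitones below the open F♯4, so the same pitch on the G♯3 string lies at fret 4 + 10 = 14.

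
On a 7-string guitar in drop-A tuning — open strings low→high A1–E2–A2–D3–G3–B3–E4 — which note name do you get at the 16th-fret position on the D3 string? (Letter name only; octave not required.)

D3 is MIDI 50. Adding 16 gives 66; 66 mod 12 = 6, i.e. F#.
(Equivalently spelled Gb.)

F#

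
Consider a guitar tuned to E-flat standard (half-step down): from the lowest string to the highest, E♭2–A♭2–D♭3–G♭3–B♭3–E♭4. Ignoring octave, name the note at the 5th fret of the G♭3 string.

B

The open G♭3 string plus 5 semitones: Gb–G–Ab–A–Bb–B.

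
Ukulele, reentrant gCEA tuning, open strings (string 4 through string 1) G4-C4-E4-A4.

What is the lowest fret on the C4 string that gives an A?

9

From C4, count semitones up the chromatic scale until reaching A: C–C#–D–D#–E–F–F#–G–G#–A — 9 steps.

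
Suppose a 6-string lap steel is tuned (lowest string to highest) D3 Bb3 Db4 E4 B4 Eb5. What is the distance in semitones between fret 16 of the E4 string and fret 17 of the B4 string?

E4 at fret 16 → Ab5 (MIDI 80); B4 at fret 17 → E6 (MIDI 88).
80 − 88 = -8, so the two pitches are 8 semitones apart, with E6 the higher.

8 semitones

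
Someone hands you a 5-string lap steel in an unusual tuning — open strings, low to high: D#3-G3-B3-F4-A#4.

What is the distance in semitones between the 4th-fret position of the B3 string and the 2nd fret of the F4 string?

B3 at fret 4 → D#4 (MIDI 63); F4 at fret 2 → G4 (MIDI 67).
63 − 67 = -4, so the two pitches are 4 semitones apart, with G4 the higher.

4 semitones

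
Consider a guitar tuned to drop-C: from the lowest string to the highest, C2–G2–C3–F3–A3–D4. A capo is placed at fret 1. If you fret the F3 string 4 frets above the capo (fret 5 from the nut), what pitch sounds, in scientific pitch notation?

A#3

The capo raises the open F3 by 1 semitone to F#3; fretting 4 more gives F3 + 1 + 4 = F3 + 5 semitones = A#3.
(Also written Bb.)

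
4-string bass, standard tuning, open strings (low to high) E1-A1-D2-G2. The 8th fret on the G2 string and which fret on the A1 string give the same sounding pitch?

Fret 8 on G2 is MIDI 43 + 8 = 51 (D#3). On the A1 string (open MIDI 33), that pitch is 51 − 33 = fret 18.

18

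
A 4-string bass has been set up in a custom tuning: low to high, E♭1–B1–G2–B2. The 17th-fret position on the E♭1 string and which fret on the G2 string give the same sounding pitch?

Fret 17 on E♭1 is MIDI 27 + 17 = 44 (A♭2). On the G2 string (open MIDI 43), that pitch is 44 − 43 = fret 1.

1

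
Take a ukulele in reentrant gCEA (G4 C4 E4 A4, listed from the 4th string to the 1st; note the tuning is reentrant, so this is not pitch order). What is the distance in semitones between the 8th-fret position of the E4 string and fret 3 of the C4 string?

9 semitones

E4 at fret 8 → C5 (MIDI 72); C4 at fret 3 → D♯4 (MIDI 63).
72 − 63 = 9, so the two pitches are 9 semitones apart, with C5 the higher.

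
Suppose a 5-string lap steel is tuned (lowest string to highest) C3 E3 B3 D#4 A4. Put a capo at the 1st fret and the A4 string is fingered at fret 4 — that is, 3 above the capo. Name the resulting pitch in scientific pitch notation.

The capo raises the open A4 by 1 semitone to A#4; fretting 3 more gives A4 + 1 + 3 = A4 + 4 semitones = C#5.

C#5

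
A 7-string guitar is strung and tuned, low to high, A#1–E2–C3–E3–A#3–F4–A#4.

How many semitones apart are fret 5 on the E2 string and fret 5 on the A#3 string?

E2 at fret 5 → A2 (MIDI 45); A#3 at fret 5 → D#4 (MIDI 63).
45 − 63 = -18, so the two pitches are 18 semitones apart, with D#4 the higher.

18 semitones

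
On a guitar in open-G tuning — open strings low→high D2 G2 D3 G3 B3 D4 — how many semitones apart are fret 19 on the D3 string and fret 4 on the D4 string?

3 semitones

D3 at fret 19 → A4 (MIDI 69); D4 at fret 4 → F♯4 (MIDI 66).
69 − 66 = 3, so the two pitches are 3 semitones apart, with A4 the higher.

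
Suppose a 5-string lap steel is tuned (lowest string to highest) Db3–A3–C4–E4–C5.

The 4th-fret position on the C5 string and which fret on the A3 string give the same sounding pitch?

Fret 4 on C5 is MIDI 72 + 4 = 76 (E5). On the A3 string (open MIDI 57), that pitch is 76 − 57 = fret 19.

19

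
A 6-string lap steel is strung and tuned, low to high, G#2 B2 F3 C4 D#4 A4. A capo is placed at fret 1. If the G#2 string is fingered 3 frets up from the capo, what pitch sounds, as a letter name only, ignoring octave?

The capo raises the open G#2 by 1 semitone to A2; fretting 3 more gives G#2 + 1 + 3 = G#2 + 4 semitones, landing on C.

C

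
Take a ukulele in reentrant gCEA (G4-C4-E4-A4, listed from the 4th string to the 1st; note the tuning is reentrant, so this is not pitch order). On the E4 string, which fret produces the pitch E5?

12

E5 is 12 semitones above the open E4 (E–F–F#–G–…–D–D#–E), so it sits at fret 12.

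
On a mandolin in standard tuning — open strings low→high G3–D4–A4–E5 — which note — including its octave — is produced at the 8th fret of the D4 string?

A♯4

Each fret is one semitone, so D4 + 8 = A♯4.
(Equivalently spelled B♭4.)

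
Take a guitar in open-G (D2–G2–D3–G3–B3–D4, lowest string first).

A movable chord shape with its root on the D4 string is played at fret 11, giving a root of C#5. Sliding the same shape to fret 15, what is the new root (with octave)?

F5

Moving from fret 11 to fret 15 shifts the root by 4 semitones.
C#5 up 4 semitones is F5.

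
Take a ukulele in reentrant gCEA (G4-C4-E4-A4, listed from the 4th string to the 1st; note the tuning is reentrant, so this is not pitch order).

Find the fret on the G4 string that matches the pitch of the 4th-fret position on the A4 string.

6

Fret 4 on A4 is MIDI 69 + 4 = 73 (C#5). On the G4 string (open MIDI 67), that pitch is 73 − 67 = fret 6.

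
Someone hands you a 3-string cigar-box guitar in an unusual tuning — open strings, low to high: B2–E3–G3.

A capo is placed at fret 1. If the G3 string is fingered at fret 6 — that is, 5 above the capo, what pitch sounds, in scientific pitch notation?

The capo raises the open G3 by 1 semitone to G#3; fretting 5 more gives G3 + 1 + 5 = G3 + 6 semitones = C#4.
(Also written Db.)

C#4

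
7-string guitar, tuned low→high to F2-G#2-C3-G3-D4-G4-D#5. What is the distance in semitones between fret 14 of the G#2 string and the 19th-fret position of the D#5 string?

G#2 at fret 14 → A#3 (MIDI 58); D#5 at fret 19 → A#6 (MIDI 94).
58 − 94 = -36, so the two pitches are 36 semitones apart, with A#6 the higher.

36 semitones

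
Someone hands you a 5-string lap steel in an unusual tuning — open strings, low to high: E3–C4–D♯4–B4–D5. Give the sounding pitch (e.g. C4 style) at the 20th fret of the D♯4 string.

The open D♯4 string plus 20 semitones: D#–E–F–F#–…–A–A#–B.
The walk passes from B into C once, so the octave number goes from 4 to 5.

B5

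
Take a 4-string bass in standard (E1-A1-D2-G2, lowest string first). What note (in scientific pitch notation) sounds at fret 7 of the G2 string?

D3

G2 is MIDI 43. Adding 7 gives 50, which is D3.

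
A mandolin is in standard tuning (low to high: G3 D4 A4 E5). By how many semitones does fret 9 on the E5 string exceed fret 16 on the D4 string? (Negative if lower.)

E5 at fret 9 → C♯6 (MIDI 85); D4 at fret 16 → F♯5 (MIDI 78).
85 − 78 = 7, so the two pitches are 7 semitones apart.

7 semitones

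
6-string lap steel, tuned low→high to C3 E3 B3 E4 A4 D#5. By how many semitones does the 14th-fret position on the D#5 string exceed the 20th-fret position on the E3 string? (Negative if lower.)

17 semitones

D#5 at fret 14 → F6 (MIDI 89); E3 at fret 20 → C5 (MIDI 72).
89 − 72 = 17, so the two pitches are 17 semitones apart.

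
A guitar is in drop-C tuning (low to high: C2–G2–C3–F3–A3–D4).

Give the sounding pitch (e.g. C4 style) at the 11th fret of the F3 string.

Each fret is one semitone, so F3 + 11 = E4.

E4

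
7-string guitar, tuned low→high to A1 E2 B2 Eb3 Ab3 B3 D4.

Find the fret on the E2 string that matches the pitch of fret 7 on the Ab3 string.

23

Ab3 at fret 7 is Ab3 + 7 semitones = Eb4.
The open E2 string is 16 semitones below the open Ab3, so the same pitch on the E2 string lies at fret 7 + 16 = 23.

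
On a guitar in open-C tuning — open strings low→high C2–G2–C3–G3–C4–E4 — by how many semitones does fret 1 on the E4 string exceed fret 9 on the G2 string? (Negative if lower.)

13 semitones

E4 at fret 1 → F4 (MIDI 65); G2 at fret 9 → E3 (MIDI 52).
65 − 52 = 13, so the two pitches are 13 semitones apart.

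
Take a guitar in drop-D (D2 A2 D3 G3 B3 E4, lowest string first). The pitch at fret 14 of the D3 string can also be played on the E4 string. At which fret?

0

D3 at fret 14 is D3 + 14 semitones = E4.
The open E4 string is 14 semitones above the open D3, so the same pitch on the E4 string lies at fret 14 − 14 = 0.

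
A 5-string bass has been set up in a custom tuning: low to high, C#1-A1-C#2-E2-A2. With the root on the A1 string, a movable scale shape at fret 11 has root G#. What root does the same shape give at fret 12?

A

Moving from fret 11 to fret 12 shifts the root by 1 semitone.
G# up 1 semitone is A.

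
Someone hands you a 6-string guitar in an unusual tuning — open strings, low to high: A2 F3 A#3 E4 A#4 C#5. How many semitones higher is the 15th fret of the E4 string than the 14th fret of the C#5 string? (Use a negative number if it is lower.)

E4 at fret 15 → G5 (MIDI 79); C#5 at fret 14 → D#6 (MIDI 87).
79 − 87 = -8, so the two pitches are 8 semitones apart.

-8 semitones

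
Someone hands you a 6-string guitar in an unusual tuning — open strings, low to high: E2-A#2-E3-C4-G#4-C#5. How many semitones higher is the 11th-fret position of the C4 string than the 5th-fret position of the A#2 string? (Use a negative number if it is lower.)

20 semitones

C4 at fret 11 → B4 (MIDI 71); A#2 at fret 5 → D#3 (MIDI 51).
71 − 51 = 20, so the two pitches are 20 semitones apart.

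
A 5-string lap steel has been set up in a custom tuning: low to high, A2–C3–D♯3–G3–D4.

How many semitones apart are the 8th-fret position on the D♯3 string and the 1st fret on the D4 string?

D♯3 at fret 8 → B3 (MIDI 59); D4 at fret 1 → D♯4 (MIDI 63).
59 − 63 = -4, so the two pitches are 4 semitones apart, with D♯4 the higher.

4 semitones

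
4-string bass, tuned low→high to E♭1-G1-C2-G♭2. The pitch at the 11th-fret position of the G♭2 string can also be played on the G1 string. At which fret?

22

Fret 11 on G♭2 is MIDI 42 + 11 = 53 (F3). On the G1 string (open MIDI 31), that pitch is 53 − 31 = fret 22.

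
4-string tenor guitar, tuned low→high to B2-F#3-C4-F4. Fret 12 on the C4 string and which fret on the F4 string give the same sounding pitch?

7

C4 at fret 12 is C4 + 12 semitones = C5.
The open F4 string is 5 semitones above the open C4, so the same pitch on the F4 string lies at fret 12 − 5 = 7.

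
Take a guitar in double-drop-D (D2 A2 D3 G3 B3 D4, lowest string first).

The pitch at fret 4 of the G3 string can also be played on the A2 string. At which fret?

G3 at fret 4 is G3 + 4 semitones = B3.
The open A2 string is 10 semitones below the open G3, so the same pitch on the A2 string lies at fret 4 + 10 = 14.

14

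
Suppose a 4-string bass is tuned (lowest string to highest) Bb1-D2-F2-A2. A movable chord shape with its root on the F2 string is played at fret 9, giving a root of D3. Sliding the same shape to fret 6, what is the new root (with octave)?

Moving from fret 9 to fret 6 shifts the root by -3 semitones.
D3 down 3 semitones is B2.

B2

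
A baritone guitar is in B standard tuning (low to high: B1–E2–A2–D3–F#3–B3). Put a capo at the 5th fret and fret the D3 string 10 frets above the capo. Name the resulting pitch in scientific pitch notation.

The capo raises the open D3 by 5 semitones to G3; fretting 10 more gives D3 + 5 + 10 = D3 + 15 semitones = F4.

F4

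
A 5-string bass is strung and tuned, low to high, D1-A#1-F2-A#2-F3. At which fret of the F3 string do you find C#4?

8

C#4 is 8 semitones above the open F3 (F–F#–G–G#–A–A#–B–C–C#), so it sits at fret 8.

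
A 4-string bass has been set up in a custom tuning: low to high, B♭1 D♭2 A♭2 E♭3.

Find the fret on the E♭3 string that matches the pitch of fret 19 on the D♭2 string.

Fret 19 on D♭2 is MIDI 37 + 19 = 56 (A♭3). On the E♭3 string (open MIDI 51), that pitch is 56 − 51 = fret 5.

5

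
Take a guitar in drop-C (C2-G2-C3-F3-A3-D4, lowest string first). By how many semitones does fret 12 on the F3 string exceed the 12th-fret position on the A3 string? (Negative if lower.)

-4 semitones

F3 at fret 12 → F4 (MIDI 65); A3 at fret 12 → A4 (MIDI 69).
65 − 69 = -4, so the two pitches are 4 semitones apart.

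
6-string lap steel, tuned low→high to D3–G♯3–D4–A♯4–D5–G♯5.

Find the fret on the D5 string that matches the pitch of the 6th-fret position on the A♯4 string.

2

A♯4 at fret 6 is A♯4 + 6 semitones = E5.
The open D5 string is 4 semitones above the open A♯4, so the same pitch on the D5 string lies at fret 6 − 4 = 2.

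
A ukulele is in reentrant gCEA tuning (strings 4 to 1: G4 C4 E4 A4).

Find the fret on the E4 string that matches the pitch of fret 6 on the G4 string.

Fret 6 on G4 is MIDI 67 + 6 = 73 (C♯5). On the E4 string (open MIDI 64), that pitch is 73 − 64 = fret 9.

9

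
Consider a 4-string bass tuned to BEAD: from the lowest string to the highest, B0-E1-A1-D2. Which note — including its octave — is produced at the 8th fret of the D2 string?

A♯2

D2 is MIDI 38. Adding 8 gives 46, which is A♯2.
(Equivalently spelled B♭2.)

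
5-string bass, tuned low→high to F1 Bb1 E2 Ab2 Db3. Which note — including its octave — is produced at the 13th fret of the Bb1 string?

Each fret is one semitone, so Bb1 + 13 = B2.

B2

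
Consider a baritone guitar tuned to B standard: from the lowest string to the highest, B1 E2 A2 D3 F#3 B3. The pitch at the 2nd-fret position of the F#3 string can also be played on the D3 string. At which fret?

F#3 at fret 2 is F#3 + 2 semitones = G#3.
The open D3 string is 4 semitones below the open F#3, so the same pitch on the D3 string lies at fret 2 + 4 = 6.

6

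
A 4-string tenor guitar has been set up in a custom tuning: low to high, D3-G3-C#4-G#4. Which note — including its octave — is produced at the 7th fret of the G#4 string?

D#5

G#4 is MIDI 68. Adding 7 gives 75, which is D#5.
(Equivalently spelled Eb5.)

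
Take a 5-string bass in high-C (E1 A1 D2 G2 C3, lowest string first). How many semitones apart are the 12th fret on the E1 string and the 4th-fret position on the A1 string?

3 semitones

E1 at fret 12 → E2 (MIDI 40); A1 at fret 4 → C#2 (MIDI 37).
40 − 37 = 3, so the two pitches are 3 semitones apart, with E2 the higher.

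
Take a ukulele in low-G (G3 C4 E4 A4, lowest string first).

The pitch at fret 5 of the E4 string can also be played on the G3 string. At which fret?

14

E4 at fret 5 is E4 + 5 semitones = A4.
The open G3 string is 9 semitones below the open E4, so the same pitch on the G3 string lies at fret 5 + 9 = 14.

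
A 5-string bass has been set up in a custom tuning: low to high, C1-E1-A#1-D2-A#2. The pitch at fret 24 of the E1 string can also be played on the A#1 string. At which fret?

18

Fret 24 on E1 is MIDI 28 + 24 = 52 (E3). On the A#1 string (open MIDI 34), that pitch is 52 − 34 = fret 18.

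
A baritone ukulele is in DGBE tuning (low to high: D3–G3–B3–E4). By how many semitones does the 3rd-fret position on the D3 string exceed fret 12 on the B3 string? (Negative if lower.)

D3 at fret 3 → F3 (MIDI 53); B3 at fret 12 → B4 (MIDI 71).
53 − 71 = -18, so the two pitches are 18 semitones apart.

-18 semitones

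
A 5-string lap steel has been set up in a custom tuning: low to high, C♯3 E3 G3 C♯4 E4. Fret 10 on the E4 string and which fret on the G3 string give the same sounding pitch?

19

Fret 10 on E4 is MIDI 64 + 10 = 74 (D5). On the G3 string (open MIDI 55), that pitch is 74 − 55 = fret 19.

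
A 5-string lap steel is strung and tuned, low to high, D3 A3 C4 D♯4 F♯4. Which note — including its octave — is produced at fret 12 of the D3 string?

D4

D3 is MIDI 50. Adding 12 gives 62, which is D4.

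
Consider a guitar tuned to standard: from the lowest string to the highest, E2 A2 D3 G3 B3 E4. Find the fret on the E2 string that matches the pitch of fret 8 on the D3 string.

18

D3 at fret 8 is D3 + 8 semitones = A♯3.
The open E2 string is 10 semitones below the open D3, so the same pitch on the E2 string lies at fret 8 + 10 = 18.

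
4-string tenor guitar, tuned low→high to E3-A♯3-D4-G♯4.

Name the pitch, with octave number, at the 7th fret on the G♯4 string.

G♯4 is MIDI 68. Adding 7 gives 75, which is D♯5.
(Equivalently spelled E♭5.)

D♯5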